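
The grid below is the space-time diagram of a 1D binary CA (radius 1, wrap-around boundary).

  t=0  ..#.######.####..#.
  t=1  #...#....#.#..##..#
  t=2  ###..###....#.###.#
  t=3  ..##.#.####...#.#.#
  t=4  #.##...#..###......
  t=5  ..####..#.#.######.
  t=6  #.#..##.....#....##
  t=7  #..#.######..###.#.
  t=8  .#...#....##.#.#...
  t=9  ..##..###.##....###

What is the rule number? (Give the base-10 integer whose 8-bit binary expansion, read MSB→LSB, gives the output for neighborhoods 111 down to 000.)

  [7] ### => .  t=0,i=5
  [6] ##. => #  t=0,i=9
  [5] #.# => .  t=0,i=3
  [4] #.. => #  t=0,i=15
  [3] .## => #  t=0,i=4
  [2] .#. => .  t=0,i=2
  [1] ..# => .  t=0,i=1
  [0] ... => #  t=0,i=0
  bits 01011001 = 89

89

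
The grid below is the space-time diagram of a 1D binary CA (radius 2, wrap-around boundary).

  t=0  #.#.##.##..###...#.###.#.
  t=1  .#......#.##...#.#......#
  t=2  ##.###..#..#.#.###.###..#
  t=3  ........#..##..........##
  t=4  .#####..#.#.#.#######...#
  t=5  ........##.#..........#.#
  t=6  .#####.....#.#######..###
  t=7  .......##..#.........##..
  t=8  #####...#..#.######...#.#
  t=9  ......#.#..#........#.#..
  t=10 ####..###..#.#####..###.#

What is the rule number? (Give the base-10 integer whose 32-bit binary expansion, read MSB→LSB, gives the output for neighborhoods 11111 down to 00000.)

1774769

  [31] ##### => .  t=4,i=3
  [30] ####. => .  t=4,i=4
  [29] ###.# => .  t=0,i=21
  [28] ###.. => .  t=0,i=13
  [27] ##.## => .  t=0,i=6
  [26] ##.#. => .  t=0,i=22
  [25] ##..# => .  t=0,i=9
  [24] ##... => .  t=0,i=14
  [23] #.### => .  t=0,i=19
  [22] #.##. => .  t=0,i=4
  [21] #.#.# => .  t=0,i=0
  [20] #.#.. => #  t=1,i=1
  [19] #..## => #  t=0,i=10
  [18] #..#. => .  t=2,i=7
  [17] #...# => #  t=0,i=15
  [16] #.... => #  t=1,i=3
  [15] .#### => .  t=4,i=2
  [14] .###. => .  t=0,i=12
  [13] .##.# => .  t=0,i=5
  [12] .##.. => #  t=0,i=8
  [11] .#.## => .  t=0,i=3
  [10] .#.#. => #  t=0,i=1
  [9] .#..# => .  t=2,i=9
  [8] .#... => .  t=1,i=2
  [7] ..### => #  t=0,i=11
  [6] ..##. => .  t=3,i=11
  [5] ..#.# => #  t=0,i=17
  [4] ..#.. => #  t=2,i=8
  [3] ...## => .  t=3,i=22
  [2] ...#. => .  t=0,i=16
  [1] ....# => .  t=1,i=6
  [0] ..... => #  t=1,i=4
  bits 00000000000110110001010010110001 = 1774769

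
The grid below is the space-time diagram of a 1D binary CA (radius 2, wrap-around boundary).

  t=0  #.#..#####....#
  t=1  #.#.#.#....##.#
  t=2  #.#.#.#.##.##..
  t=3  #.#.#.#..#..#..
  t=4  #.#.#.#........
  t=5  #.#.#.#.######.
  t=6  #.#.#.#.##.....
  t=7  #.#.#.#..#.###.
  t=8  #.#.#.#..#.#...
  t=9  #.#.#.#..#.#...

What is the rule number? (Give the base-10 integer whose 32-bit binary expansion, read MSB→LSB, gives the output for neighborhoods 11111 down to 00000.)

  ##### -> .   bit 31 = 0  t=0,i=7
  ####. -> .   bit 30 = 0  t=0,i=8
  ###.# -> .   bit 29 = 0  t=5,i=13
  ###.. -> .   bit 28 = 0  t=0,i=9
  ##.## -> .   bit 27 = 0  t=1,i=13
  ##.#. -> .   bit 26 = 0  t=0,i=1
  ##..# -> .   bit 25 = 0  t=2,i=13
  ##... -> .   bit 24 = 0  t=0,i=10
  #.### -> #   bit 23 = 1  t=5,i=8
  #.##. -> .   bit 22 = 0  t=1,i=14
  #.#.# -> #   bit 21 = 1  t=1,i=2
  #.#.. -> #   bit 20 = 1  t=0,i=2
  #..## -> #   bit 19 = 1  t=0,i=4
  #..#. -> .   bit 18 = 0  t=2,i=14
  #...# -> .   bit 17 = 0  t=8,i=13
  #.... -> #   bit 16 = 1  t=0,i=11
  .#### -> #   bit 15 = 1  t=0,i=6
  .###. -> .   bit 14 = 0  t=7,i=12
  .##.# -> #   bit 13 = 1  t=0,i=0
  .##.. -> #   bit 12 = 1  t=2,i=12
  .#.## -> .   bit 11 = 0  t=2,i=7
  .#.#. -> .   bit 10 = 0  t=1,i=3
  .#..# -> .   bit 9 = 0  t=0,i=3
  .#... -> .   bit 8 = 0  t=1,i=7
  ..### -> .   bit 7 = 0  t=0,i=5
  ..##. -> #   bit 6 = 1  t=0,i=14
  ..#.# -> #   bit 5 = 1  t=2,i=0
  ..#.. -> .   bit 4 = 0  t=3,i=9
  ...## -> .   bit 3 = 0  t=0,i=13
  ...#. -> .   bit 2 = 0  t=4,i=14
  ....# -> #   bit 1 = 1  t=0,i=12
  ..... -> #   bit 0 = 1  t=4,i=9
  bits 00000000101110011011000001100011 = 12169315

12169315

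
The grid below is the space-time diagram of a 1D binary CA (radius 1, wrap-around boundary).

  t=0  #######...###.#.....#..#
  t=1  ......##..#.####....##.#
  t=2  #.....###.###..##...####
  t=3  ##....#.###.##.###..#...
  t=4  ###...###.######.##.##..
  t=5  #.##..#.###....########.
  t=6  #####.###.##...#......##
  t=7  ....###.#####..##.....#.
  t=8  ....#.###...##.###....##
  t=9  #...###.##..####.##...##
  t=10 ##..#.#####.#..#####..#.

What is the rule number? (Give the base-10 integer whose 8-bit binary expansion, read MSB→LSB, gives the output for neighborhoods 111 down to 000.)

124

  [7] ### => .  t=0,i=0
  [6] ##. => #  t=0,i=6
  [5] #.# => #  t=0,i=13
  [4] #.. => #  t=0,i=7
  [3] .## => #  t=0,i=10
  [2] .#. => #  t=0,i=14
  [1] ..# => .  t=0,i=9
  [0] ... => .  t=0,i=8
  bits 01111100 = 124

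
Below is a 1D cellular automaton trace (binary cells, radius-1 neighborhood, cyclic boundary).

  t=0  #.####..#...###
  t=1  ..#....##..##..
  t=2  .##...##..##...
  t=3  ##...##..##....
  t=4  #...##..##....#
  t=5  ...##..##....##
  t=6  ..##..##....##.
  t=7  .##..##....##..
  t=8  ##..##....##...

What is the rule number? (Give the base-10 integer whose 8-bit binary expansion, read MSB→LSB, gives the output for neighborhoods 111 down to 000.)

14

  nb ###: next=.  (t=0,i=3, bit7=0)
  nb ##.: next=.  (t=0,i=0, bit6=0)
  nb #.#: next=.  (t=0,i=1, bit5=0)
  nb #..: next=.  (t=0,i=6, bit4=0)
  nb .##: next=#  (t=0,i=2, bit3=1)
  nb .#.: next=#  (t=0,i=8, bit2=1)
  nb ..#: next=#  (t=0,i=7, bit1=1)
  nb ...: next=.  (t=0,i=10, bit0=0)
  bits 00001110 = 14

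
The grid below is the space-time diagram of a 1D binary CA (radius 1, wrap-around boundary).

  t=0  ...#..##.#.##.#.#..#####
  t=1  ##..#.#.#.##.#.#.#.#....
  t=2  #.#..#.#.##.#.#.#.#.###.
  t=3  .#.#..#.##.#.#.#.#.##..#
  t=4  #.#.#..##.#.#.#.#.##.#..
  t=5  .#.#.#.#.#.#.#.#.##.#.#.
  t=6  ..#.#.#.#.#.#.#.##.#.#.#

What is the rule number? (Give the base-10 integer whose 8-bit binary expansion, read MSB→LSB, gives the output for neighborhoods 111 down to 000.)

57

  ###|.  b7=0 t=0,i=20
  ##.|.  b6=0 t=0,i=7
  #.#|#  b5=1 t=0,i=8
  #..|#  b4=1 t=0,i=0
  .##|#  b3=1 t=0,i=6
  .#.|.  b2=0 t=0,i=3
  ..#|.  b1=0 t=0,i=2
  ...|#  b0=1 t=0,i=1
  bits 00111001 = 57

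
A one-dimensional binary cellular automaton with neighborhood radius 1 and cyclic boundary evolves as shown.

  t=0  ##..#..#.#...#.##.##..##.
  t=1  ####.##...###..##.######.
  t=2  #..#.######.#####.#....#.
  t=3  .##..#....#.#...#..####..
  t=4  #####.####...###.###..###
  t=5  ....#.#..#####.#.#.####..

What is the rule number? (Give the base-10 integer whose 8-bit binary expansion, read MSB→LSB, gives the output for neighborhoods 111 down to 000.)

91

  nb ###: next=.  (t=1,i=1, bit7=0)
  nb ##.: next=#  (t=0,i=1, bit6=1)
  nb #.#: next=.  (t=0,i=8, bit5=0)
  nb #..: next=#  (t=0,i=2, bit4=1)
  nb .##: next=#  (t=0,i=0, bit3=1)
  nb .#.: next=.  (t=0,i=4, bit2=0)
  nb ..#: next=#  (t=0,i=3, bit1=1)
  nb ...: next=#  (t=0,i=11, bit0=1)
  bits 01011011 = 91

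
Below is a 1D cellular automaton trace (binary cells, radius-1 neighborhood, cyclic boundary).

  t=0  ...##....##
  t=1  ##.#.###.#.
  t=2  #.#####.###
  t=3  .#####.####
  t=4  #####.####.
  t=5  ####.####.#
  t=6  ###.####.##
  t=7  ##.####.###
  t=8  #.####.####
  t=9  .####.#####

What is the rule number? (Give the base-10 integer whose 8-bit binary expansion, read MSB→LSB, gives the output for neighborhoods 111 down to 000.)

189

  ###|#  b7=1 t=1,i=6
  ##.|.  b6=0 t=0,i=4
  #.#|#  b5=1 t=1,i=2
  #..|#  b4=1 t=0,i=0
  .##|#  b3=1 t=0,i=3
  .#.|#  b2=1 t=1,i=3
  ..#|.  b1=0 t=0,i=2
  ...|#  b0=1 t=0,i=1
  bits 10111101 = 189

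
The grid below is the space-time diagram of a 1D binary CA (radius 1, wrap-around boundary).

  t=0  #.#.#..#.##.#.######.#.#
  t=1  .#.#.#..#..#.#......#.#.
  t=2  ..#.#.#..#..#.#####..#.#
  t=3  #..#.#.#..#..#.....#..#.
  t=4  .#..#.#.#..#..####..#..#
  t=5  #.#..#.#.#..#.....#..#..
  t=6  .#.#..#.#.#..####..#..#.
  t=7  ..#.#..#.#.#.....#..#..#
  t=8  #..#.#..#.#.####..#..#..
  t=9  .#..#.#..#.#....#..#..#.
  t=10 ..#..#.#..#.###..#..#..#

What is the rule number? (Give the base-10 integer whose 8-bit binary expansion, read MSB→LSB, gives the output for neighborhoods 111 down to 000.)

  nb ###: next=.  (t=0,i=15, bit7=0)
  nb ##.: next=.  (t=0,i=0, bit6=0)
  nb #.#: next=#  (t=0,i=1, bit5=1)
  nb #..: next=#  (t=0,i=5, bit4=1)
  nb .##: next=.  (t=0,i=9, bit3=0)
  nb .#.: next=.  (t=0,i=2, bit2=0)
  nb ..#: next=.  (t=0,i=6, bit1=0)
  nb ...: next=#  (t=1,i=15, bit0=1)
  bits 00110001 = 49

49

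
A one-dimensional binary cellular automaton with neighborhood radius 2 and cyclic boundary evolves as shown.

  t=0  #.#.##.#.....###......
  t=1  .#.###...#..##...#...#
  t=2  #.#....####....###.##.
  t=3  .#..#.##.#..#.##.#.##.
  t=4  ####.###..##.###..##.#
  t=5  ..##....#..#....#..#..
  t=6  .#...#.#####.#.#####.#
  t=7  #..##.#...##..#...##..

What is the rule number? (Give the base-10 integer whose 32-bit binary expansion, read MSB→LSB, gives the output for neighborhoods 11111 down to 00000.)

  #####|.  b31=0 t=4,i=1
  ####.|#  b30=1 t=2,i=9
  ###.#|#  b29=1 t=2,i=17
  ###..|.  b28=0 t=0,i=15
  ##.##|.  b27=0 t=2,i=18
  ##.#.|.  b26=0 t=0,i=6
  ##..#|#  b25=1 t=3,i=21
  ##...|.  b24=0 t=0,i=16
  #.###|.  b23=0 t=1,i=3
  #.##.|#  b22=1 t=0,i=4
  #.#.#|.  b21=0 t=0,i=2
  #.#..|.  b20=0 t=0,i=7
  #..##|.  b19=0 t=1,i=11
  #..#.|#  b18=1 t=3,i=0
  #...#|#  b17=1 t=1,i=7
  #....|#  b16=1 t=0,i=9
  .####|.  b15=0 t=2,i=8
  .###.|.  b14=0 t=0,i=14
  .##.#|#  b13=1 t=0,i=5
  .##..|.  b12=0 t=1,i=13
  .#.##|#  b11=1 t=0,i=3
  .#.#.|#  b10=1 t=0,i=1
  .#..#|#  b9=1 t=1,i=10
  .#...|.  b8=0 t=0,i=8
  ..###|#  b7=1 t=0,i=13
  ..##.|.  b6=0 t=1,i=12
  ..#.#|.  b5=0 t=0,i=0
  ..#..|#  b4=1 t=1,i=9
  ...##|#  b3=1 t=0,i=12
  ...#.|#  b2=1 t=0,i=21
  ....#|.  b1=0 t=0,i=11
  .....|.  b0=0 t=0,i=10
  bits 01100010010001110010111010011100 = 1648832156

1648832156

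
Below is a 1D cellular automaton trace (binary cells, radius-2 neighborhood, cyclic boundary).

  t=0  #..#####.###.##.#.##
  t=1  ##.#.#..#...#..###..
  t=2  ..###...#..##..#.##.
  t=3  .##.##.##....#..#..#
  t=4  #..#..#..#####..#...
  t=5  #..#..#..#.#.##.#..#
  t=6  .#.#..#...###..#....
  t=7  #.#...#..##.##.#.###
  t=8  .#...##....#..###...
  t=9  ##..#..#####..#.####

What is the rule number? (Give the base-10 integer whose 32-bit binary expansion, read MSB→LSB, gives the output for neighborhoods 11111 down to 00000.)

2669743263

  nb #####: next=#  (t=0,i=5, bit31=1)
  nb ####.: next=.  (t=0,i=6, bit30=0)
  nb ###.#: next=.  (t=0,i=7, bit29=0)
  nb ###..: next=#  (t=0,i=0, bit28=1)
  nb ##.##: next=#  (t=0,i=8, bit27=1)
  nb ##.#.: next=#  (t=0,i=15, bit26=1)
  nb ##..#: next=#  (t=0,i=1, bit25=1)
  nb ##...: next=#  (t=2,i=5, bit24=1)
  nb #.###: next=.  (t=0,i=9, bit23=0)
  nb #.##.: next=.  (t=0,i=13, bit22=0)
  nb #.#.#: next=#  (t=0,i=16, bit21=1)
  nb #.#..: next=.  (t=1,i=5, bit20=0)
  nb #..##: next=.  (t=0,i=2, bit19=0)
  nb #..#.: next=.  (t=1,i=7, bit18=0)
  nb #...#: next=.  (t=1,i=10, bit17=0)
  nb #....: next=#  (t=3,i=10, bit16=1)
  nb .####: next=.  (t=0,i=4, bit15=0)
  nb .###.: next=.  (t=0,i=10, bit14=0)
  nb .##.#: next=.  (t=0,i=14, bit13=0)
  nb .##..: next=.  (t=2,i=12, bit12=0)
  nb .#.##: next=#  (t=0,i=17, bit11=1)
  nb .#.#.: next=#  (t=1,i=4, bit10=1)
  nb .#..#: next=.  (t=1,i=6, bit9=0)
  nb .#...: next=.  (t=1,i=9, bit8=0)
  nb ..###: next=#  (t=0,i=3, bit7=1)
  nb ..##.: next=.  (t=1,i=0, bit6=0)
  nb ..#.#: next=.  (t=2,i=15, bit5=0)
  nb ..#..: next=#  (t=1,i=8, bit4=1)
  nb ...##: next=#  (t=2,i=1, bit3=1)
  nb ...#.: next=#  (t=1,i=11, bit2=1)
  nb ....#: next=#  (t=3,i=11, bit1=1)
  nb .....: next=#  (t=6,i=18, bit0=1)
  bits 10011111001000010000110010011111 = 2669743263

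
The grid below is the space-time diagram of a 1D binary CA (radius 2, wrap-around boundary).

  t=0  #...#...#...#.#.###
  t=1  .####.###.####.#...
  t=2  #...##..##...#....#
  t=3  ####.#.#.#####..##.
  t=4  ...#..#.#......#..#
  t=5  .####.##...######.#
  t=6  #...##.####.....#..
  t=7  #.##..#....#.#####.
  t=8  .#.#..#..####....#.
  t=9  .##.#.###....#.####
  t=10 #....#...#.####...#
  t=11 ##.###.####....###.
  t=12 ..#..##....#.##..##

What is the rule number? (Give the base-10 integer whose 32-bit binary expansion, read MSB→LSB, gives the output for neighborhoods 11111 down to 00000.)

  #####|.  b31=0 t=3,i=11
  ####.|.  b30=0 t=0,i=18
  ###.#|#  b29=1 t=1,i=4
  ###..|.  b28=0 t=0,i=0
  ##.##|#  b27=1 t=1,i=5
  ##.#.|.  b26=0 t=1,i=14
  ##..#|.  b25=0 t=2,i=6
  ##...|#  b24=1 t=0,i=1
  #.###|.  b23=0 t=0,i=16
  #.##.|.  b22=0 t=5,i=6
  #.#.#|.  b21=0 t=0,i=14
  #.#..|.  b20=0 t=1,i=15
  #..##|#  b19=1 t=2,i=7
  #..#.|.  b18=0 t=4,i=5
  #...#|#  b17=1 t=0,i=2
  #....|.  b16=0 t=1,i=17
  .####|.  b15=0 t=0,i=17
  .###.|.  b14=0 t=1,i=7
  .##.#|.  b13=0 t=3,i=17
  .##..|#  b12=1 t=2,i=0
  .#.##|#  b11=1 t=0,i=15
  .#.#.|#  b10=1 t=0,i=13
  .#..#|#  b9=1 t=4,i=4
  .#...|.  b8=0 t=0,i=5
  ..###|.  b7=0 t=1,i=1
  ..##.|.  b6=0 t=2,i=4
  ..#.#|#  b5=1 t=0,i=12
  ..#..|#  b4=1 t=0,i=4
  ...##|#  b3=1 t=1,i=0
  ...#.|#  b2=1 t=0,i=3
  ....#|#  b1=1 t=1,i=18
  .....|#  b0=1 t=4,i=11
  bits 00101001000010100001111000111111 = 688528959

688528959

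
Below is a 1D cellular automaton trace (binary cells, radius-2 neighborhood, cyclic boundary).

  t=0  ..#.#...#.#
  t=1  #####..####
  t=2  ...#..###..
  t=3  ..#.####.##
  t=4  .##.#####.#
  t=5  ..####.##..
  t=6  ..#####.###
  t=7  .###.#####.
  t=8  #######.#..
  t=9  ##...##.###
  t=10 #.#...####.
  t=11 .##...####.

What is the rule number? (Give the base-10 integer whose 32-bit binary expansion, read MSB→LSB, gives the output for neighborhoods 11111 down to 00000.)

  nb #####: next=.  (t=1,i=0, bit31=0)
  nb ####.: next=#  (t=1,i=3, bit30=1)
  nb ###.#: next=#  (t=3,i=7, bit29=1)
  nb ###..: next=.  (t=1,i=4, bit28=0)
  nb ##.##: next=#  (t=3,i=8, bit27=1)
  nb ##.#.: next=.  (t=4,i=9, bit26=0)
  nb ##..#: next=.  (t=1,i=5, bit25=0)
  nb ##...: next=#  (t=2,i=9, bit24=1)
  nb #.###: next=#  (t=3,i=4, bit23=1)
  nb #.##.: next=.  (t=3,i=9, bit22=0)
  nb #.#.#: next=.  (t=4,i=10, bit21=0)
  nb #.#..: next=#  (t=0,i=4, bit20=1)
  nb #..##: next=#  (t=1,i=6, bit19=1)
  nb #..#.: next=#  (t=0,i=1, bit18=1)
  nb #...#: next=.  (t=0,i=6, bit17=0)
  nb #....: next=#  (t=2,i=10, bit16=1)
  nb .####: next=#  (t=1,i=8, bit15=1)
  nb .###.: next=#  (t=2,i=7, bit14=1)
  nb .##.#: next=#  (t=4,i=2, bit13=1)
  nb .##..: next=#  (t=3,i=10, bit12=1)
  nb .#.##: next=.  (t=3,i=3, bit11=0)
  nb .#.#.: next=#  (t=0,i=3, bit10=1)
  nb .#..#: next=#  (t=0,i=0, bit9=1)
  nb .#...: next=.  (t=0,i=5, bit8=0)
  nb ..###: next=#  (t=1,i=7, bit7=1)
  nb ..##.: next=.  (t=9,i=5, bit6=0)
  nb ..#.#: next=#  (t=0,i=2, bit5=1)
  nb ..#..: next=.  (t=2,i=3, bit4=0)
  nb ...##: next=.  (t=5,i=1, bit3=0)
  nb ...#.: next=#  (t=0,i=7, bit2=1)
  nb ....#: next=.  (t=2,i=1, bit1=0)
  nb .....: next=.  (t=2,i=0, bit0=0)
  bits 01101001100111011111011010100100 = 1771959972

1771959972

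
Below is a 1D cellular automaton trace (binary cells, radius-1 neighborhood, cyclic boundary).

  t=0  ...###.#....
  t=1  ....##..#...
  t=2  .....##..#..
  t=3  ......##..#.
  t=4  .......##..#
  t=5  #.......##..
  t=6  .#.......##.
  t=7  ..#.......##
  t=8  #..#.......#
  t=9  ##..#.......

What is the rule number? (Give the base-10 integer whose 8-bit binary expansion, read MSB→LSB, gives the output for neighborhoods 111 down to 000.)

  ### -> #   bit 7 = 1  t=0,i=4
  ##. -> #   bit 6 = 1  t=0,i=5
  #.# -> .   bit 5 = 0  t=0,i=6
  #.. -> #   bit 4 = 1  t=0,i=8
  .## -> .   bit 3 = 0  t=0,i=3
  .#. -> .   bit 2 = 0  t=0,i=7
  ..# -> .   bit 1 = 0  t=0,i=2
  ... -> .   bit 0 = 0  t=0,i=0
  bits 11010000 = 208

208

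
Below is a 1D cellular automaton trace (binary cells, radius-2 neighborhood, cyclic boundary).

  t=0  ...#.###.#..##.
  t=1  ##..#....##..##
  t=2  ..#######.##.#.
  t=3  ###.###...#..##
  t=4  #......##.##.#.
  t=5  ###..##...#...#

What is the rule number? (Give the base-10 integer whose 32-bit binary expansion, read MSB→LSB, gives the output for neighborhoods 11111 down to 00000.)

2203525018

  #####|#  b31=1 t=2,i=4
  ####.|.  b30=0 t=1,i=0
  ###.#|.  b29=0 t=0,i=7
  ###..|.  b28=0 t=1,i=1
  ##.##|.  b27=0 t=2,i=9
  ##.#.|.  b26=0 t=0,i=8
  ##..#|#  b25=1 t=1,i=2
  ##...|#  b24=1 t=0,i=14
  #.###|.  b23=0 t=0,i=5
  #.##.|#  b22=1 t=2,i=10
  #.#.#|.  b21=0 t=4,i=13
  #.#..|#  b20=1 t=0,i=9
  #..##|.  b19=0 t=0,i=11
  #..#.|#  b18=1 t=1,i=3
  #...#|#  b17=1 t=2,i=0
  #....|#  b16=1 t=0,i=0
  .####|.  b15=0 t=1,i=14
  .###.|.  b14=0 t=0,i=6
  .##.#|.  b13=0 t=2,i=11
  .##..|#  b12=1 t=0,i=13
  .#.##|#  b11=1 t=0,i=4
  .#.#.|#  b10=1 t=4,i=14
  .#..#|#  b9=1 t=0,i=10
  .#...|#  b8=1 t=1,i=5
  ..###|#  b7=1 t=1,i=13
  ..##.|.  b6=0 t=0,i=12
  ..#.#|.  b5=0 t=0,i=3
  ..#..|#  b4=1 t=1,i=4
  ...##|#  b3=1 t=1,i=8
  ...#.|.  b2=0 t=0,i=2
  ....#|#  b1=1 t=0,i=1
  .....|.  b0=0 t=4,i=3
  bits 10000011010101110001111110011010 = 2203525018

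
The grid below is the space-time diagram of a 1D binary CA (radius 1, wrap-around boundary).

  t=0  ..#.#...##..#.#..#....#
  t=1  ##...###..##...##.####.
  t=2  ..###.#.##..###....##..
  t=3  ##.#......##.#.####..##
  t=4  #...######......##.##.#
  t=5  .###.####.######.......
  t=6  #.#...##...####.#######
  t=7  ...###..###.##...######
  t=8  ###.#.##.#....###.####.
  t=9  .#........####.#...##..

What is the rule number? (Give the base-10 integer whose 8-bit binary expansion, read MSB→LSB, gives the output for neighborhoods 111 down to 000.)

147

  [7] ### => #  t=1,i=6
  [6] ##. => .  t=0,i=9
  [5] #.# => .  t=0,i=3
  [4] #.. => #  t=0,i=0
  [3] .## => .  t=0,i=8
  [2] .#. => .  t=0,i=2
  [1] ..# => #  t=0,i=1
  [0] ... => #  t=0,i=6
  bits 10010011 = 147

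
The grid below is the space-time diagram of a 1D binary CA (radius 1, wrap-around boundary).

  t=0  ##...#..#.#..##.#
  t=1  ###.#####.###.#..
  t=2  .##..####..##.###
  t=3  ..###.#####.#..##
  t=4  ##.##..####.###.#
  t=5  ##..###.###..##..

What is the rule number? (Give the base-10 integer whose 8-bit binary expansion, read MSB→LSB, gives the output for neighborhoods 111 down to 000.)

214

  nb ###: next=#  (t=0,i=0, bit7=1)
  nb ##.: next=#  (t=0,i=1, bit6=1)
  nb #.#: next=.  (t=0,i=9, bit5=0)
  nb #..: next=#  (t=0,i=2, bit4=1)
  nb .##: next=.  (t=0,i=13, bit3=0)
  nb .#.: next=#  (t=0,i=5, bit2=1)
  nb ..#: next=#  (t=0,i=4, bit1=1)
  nb ...: next=.  (t=0,i=3, bit0=0)
  bits 11010110 = 214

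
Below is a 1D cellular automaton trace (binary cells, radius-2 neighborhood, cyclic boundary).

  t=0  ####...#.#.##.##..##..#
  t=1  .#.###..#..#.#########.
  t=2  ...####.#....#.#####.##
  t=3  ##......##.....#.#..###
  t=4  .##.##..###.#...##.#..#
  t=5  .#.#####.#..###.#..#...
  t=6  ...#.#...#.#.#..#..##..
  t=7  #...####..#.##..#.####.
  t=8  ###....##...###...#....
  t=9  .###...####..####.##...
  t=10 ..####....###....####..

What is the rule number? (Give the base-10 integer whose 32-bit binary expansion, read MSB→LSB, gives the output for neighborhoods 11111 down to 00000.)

2614777169

  ##### -> #   bit 31 = 1  t=0,i=1
  ####. -> .   bit 30 = 0  t=0,i=2
  ###.# -> .   bit 29 = 0  t=2,i=6
  ###.. -> #   bit 28 = 1  t=0,i=3
  ##.## -> #   bit 27 = 1  t=0,i=13
  ##.#. -> .   bit 26 = 0  t=2,i=7
  ##..# -> #   bit 25 = 1  t=0,i=16
  ##... -> #   bit 24 = 1  t=0,i=4
  #.### -> #   bit 23 = 1  t=1,i=3
  #.##. -> #   bit 22 = 1  t=0,i=11
  #.#.# -> .   bit 21 = 0  t=0,i=9
  #.#.. -> #   bit 20 = 1  t=2,i=8
  #..## -> #   bit 19 = 1  t=0,i=17
  #..#. -> .   bit 18 = 0  t=1,i=0
  #...# -> #   bit 17 = 1  t=0,i=5
  #.... -> .   bit 16 = 0  t=2,i=10
  .#### -> .   bit 15 = 0  t=0,i=0
  .###. -> #   bit 14 = 1  t=1,i=4
  .##.# -> .   bit 13 = 0  t=0,i=12
  .##.. -> #   bit 12 = 1  t=0,i=15
  .#.## -> .   bit 11 = 0  t=0,i=10
  .#.#. -> #   bit 10 = 1  t=0,i=8
  .#..# -> .   bit 9 = 0  t=1,i=9
  .#... -> #   bit 8 = 1  t=2,i=9
  ..### -> .   bit 7 = 0  t=0,i=22
  ..##. -> #   bit 6 = 1  t=0,i=18
  ..#.# -> .   bit 5 = 0  t=0,i=7
  ..#.. -> #   bit 4 = 1  t=1,i=8
  ...## -> .   bit 3 = 0  t=2,i=2
  ...#. -> .   bit 2 = 0  t=0,i=6
  ....# -> .   bit 1 = 0  t=2,i=11
  ..... -> #   bit 0 = 1  t=3,i=4
  bits 10011011110110100101010101010001 = 2614777169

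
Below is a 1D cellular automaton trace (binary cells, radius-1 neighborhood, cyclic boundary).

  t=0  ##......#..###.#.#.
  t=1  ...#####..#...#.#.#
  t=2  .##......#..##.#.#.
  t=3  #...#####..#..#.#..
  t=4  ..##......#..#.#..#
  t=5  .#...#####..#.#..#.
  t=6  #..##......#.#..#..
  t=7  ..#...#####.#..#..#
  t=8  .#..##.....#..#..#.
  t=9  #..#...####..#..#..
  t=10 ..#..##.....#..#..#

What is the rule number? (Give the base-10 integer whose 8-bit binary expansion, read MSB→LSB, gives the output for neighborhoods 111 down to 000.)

35

  ### -> .   bit 7 = 0  t=0,i=12
  ##. -> .   bit 6 = 0  t=0,i=1
  #.# -> #   bit 5 = 1  t=0,i=14
  #.. -> .   bit 4 = 0  t=0,i=2
  .## -> .   bit 3 = 0  t=0,i=0
  .#. -> .   bit 2 = 0  t=0,i=8
  ..# -> #   bit 1 = 1  t=0,i=7
  ... -> #   bit 0 = 1  t=0,i=3
  bits 00100011 = 35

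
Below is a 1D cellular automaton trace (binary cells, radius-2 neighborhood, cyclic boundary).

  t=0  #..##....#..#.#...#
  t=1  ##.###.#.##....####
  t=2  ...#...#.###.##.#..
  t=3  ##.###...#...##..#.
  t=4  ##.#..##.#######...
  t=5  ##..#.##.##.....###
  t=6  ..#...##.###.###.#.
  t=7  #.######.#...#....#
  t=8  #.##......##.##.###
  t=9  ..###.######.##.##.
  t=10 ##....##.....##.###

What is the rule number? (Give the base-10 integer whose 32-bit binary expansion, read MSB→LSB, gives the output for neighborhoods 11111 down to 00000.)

  #####|.  b31=0 t=1,i=17
  ####.|.  b30=0 t=1,i=0
  ###.#|.  b29=0 t=1,i=1
  ###..|.  b28=0 t=3,i=5
  ##.##|.  b27=0 t=1,i=2
  ##.#.|.  b26=0 t=1,i=6
  ##..#|#  b25=1 t=0,i=1
  ##...|#  b24=1 t=0,i=5
  #.###|#  b23=1 t=1,i=3
  #.##.|#  b22=1 t=1,i=9
  #.#.#|#  b21=1 t=1,i=7
  #.#..|.  b20=0 t=0,i=14
  #..##|.  b19=0 t=0,i=2
  #..#.|.  b18=0 t=0,i=11
  #...#|#  b17=1 t=0,i=16
  #....|.  b16=0 t=0,i=6
  .####|#  b15=1 t=1,i=16
  .###.|.  b14=0 t=1,i=4
  .##.#|#  b13=1 t=2,i=14
  .##..|#  b12=1 t=0,i=0
  .#.##|.  b11=0 t=1,i=8
  .#.#.|.  b10=0 t=0,i=13
  .#..#|#  b9=1 t=0,i=10
  .#...|#  b8=1 t=0,i=15
  ..###|.  b7=0 t=1,i=15
  ..##.|#  b6=1 t=0,i=3
  ..#.#|.  b5=0 t=0,i=12
  ..#..|#  b4=1 t=0,i=9
  ...##|#  b3=1 t=0,i=17
  ...#.|.  b2=0 t=0,i=8
  ....#|#  b1=1 t=0,i=7
  .....|#  b0=1 t=2,i=0
  bits 00000011111000101011001101011011 = 65188699

65188699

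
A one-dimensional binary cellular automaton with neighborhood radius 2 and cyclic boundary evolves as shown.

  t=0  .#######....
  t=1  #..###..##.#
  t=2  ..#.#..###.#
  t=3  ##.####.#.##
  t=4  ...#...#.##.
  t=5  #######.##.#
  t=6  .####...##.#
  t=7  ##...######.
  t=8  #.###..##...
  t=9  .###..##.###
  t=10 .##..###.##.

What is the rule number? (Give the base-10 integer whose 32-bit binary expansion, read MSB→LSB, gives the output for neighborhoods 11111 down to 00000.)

  #####|#  b31=1 t=0,i=3
  ####.|.  b30=0 t=0,i=6
  ###.#|.  b29=0 t=2,i=9
  ###..|.  b28=0 t=0,i=7
  ##.##|.  b27=0 t=1,i=10
  ##.#.|#  b26=1 t=2,i=10
  ##..#|.  b25=0 t=1,i=1
  ##...|#  b24=1 t=0,i=8
  #.###|#  b23=1 t=3,i=3
  #.##.|#  b22=1 t=1,i=11
  #.#.#|.  b21=0 t=3,i=8
  #.#..|#  b20=1 t=2,i=4
  #..##|#  b19=1 t=1,i=2
  #..#.|#  b18=1 t=2,i=1
  #...#|#  b17=1 t=4,i=5
  #....|#  b16=1 t=0,i=9
  .####|.  b15=0 t=0,i=2
  .###.|#  b14=1 t=1,i=4
  .##.#|#  b13=1 t=1,i=9
  .##..|.  b12=0 t=1,i=0
  .#.##|#  b11=1 t=3,i=9
  .#.#.|#  b10=1 t=2,i=3
  .#..#|#  b9=1 t=2,i=0
  .#...|#  b8=1 t=4,i=4
  ..###|.  b7=0 t=0,i=1
  ..##.|#  b6=1 t=1,i=8
  ..#.#|.  b5=0 t=2,i=2
  ..#..|#  b4=1 t=4,i=3
  ...##|#  b3=1 t=0,i=0
  ...#.|#  b2=1 t=4,i=2
  ....#|#  b1=1 t=0,i=11
  .....|.  b0=0 t=0,i=10
  bits 10000101110111110110111101011110 = 2246012766

2246012766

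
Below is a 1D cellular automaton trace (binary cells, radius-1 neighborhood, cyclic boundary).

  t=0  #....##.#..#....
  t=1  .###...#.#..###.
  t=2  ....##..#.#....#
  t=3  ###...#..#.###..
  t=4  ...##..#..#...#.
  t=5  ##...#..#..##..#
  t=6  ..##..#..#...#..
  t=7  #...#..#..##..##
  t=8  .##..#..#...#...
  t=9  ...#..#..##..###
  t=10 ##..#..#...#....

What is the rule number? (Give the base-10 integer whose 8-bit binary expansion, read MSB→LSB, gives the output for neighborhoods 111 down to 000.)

  nb ###: next=.  (t=1,i=2, bit7=0)
  nb ##.: next=.  (t=0,i=6, bit6=0)
  nb #.#: next=#  (t=0,i=7, bit5=1)
  nb #..: next=#  (t=0,i=1, bit4=1)
  nb .##: next=.  (t=0,i=5, bit3=0)
  nb .#.: next=.  (t=0,i=0, bit2=0)
  nb ..#: next=.  (t=0,i=4, bit1=0)
  nb ...: next=#  (t=0,i=2, bit0=1)
  bits 00110001 = 49

49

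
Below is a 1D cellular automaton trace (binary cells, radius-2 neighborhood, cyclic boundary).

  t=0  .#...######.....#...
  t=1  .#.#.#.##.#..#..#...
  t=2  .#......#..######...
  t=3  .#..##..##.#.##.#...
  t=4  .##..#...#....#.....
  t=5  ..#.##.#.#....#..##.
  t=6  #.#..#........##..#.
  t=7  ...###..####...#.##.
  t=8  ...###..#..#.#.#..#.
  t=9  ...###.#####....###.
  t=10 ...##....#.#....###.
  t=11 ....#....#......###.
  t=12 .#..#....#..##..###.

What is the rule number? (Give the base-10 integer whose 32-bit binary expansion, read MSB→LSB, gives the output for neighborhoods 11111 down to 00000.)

2416341681

  #####|#  b31=1 t=0,i=7
  ####.|.  b30=0 t=0,i=9
  ###.#|.  b29=0 t=9,i=5
  ###..|#  b28=1 t=0,i=10
  ##.##|.  b27=0 t=9,i=6
  ##.#.|.  b26=0 t=1,i=9
  ##..#|.  b25=0 t=3,i=6
  ##...|.  b24=0 t=0,i=11
  #.###|.  b23=0 t=9,i=7
  #.##.|.  b22=0 t=1,i=7
  #.#.#|.  b21=0 t=1,i=3
  #.#..|.  b20=0 t=1,i=10
  #..##|.  b19=0 t=2,i=10
  #..#.|#  b18=1 t=1,i=12
  #...#|#  b17=1 t=0,i=3
  #....|.  b16=0 t=0,i=12
  .####|.  b15=0 t=0,i=6
  .###.|#  b14=1 t=7,i=4
  .##.#|#  b13=1 t=1,i=8
  .##..|#  b12=1 t=3,i=5
  .#.##|.  b11=0 t=1,i=6
  .#.#.|.  b10=0 t=1,i=2
  .#..#|#  b9=1 t=1,i=11
  .#...|.  b8=0 t=0,i=2
  ..###|#  b7=1 t=0,i=5
  ..##.|.  b6=0 t=3,i=4
  ..#.#|#  b5=1 t=1,i=1
  ..#..|#  b4=1 t=0,i=1
  ...##|.  b3=0 t=0,i=4
  ...#.|.  b2=0 t=0,i=0
  ....#|.  b1=0 t=0,i=14
  .....|#  b0=1 t=0,i=13
  bits 10010000000001100111001010110001 = 2416341681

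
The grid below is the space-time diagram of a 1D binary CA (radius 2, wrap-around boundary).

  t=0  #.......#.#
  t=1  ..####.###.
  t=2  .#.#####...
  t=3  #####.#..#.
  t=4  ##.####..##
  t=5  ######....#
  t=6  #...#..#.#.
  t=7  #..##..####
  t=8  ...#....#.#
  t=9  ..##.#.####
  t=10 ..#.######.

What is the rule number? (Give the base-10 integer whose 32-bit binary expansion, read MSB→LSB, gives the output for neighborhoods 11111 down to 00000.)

1823575165

  [31] ##### => .  t=2,i=5
  [30] ####. => #  t=1,i=4
  [29] ###.# => #  t=1,i=5
  [28] ###.. => .  t=1,i=9
  [27] ##.## => #  t=1,i=6
  [26] ##.#. => #  t=3,i=5
  [25] ##..# => .  t=4,i=7
  [24] ##... => .  t=0,i=1
  [23] #.### => #  t=1,i=7
  [22] #.##. => .  t=0,i=10
  [21] #.#.# => #  t=6,i=9
  [20] #.#.. => #  t=3,i=6
  [19] #..## => .  t=4,i=8
  [18] #..#. => .  t=3,i=8
  [17] #...# => .  t=1,i=0
  [16] #.... => #  t=0,i=2
  [15] .#### => #  t=1,i=3
  [14] .###. => .  t=1,i=8
  [13] .##.# => .  t=9,i=3
  [12] .##.. => .  t=0,i=0
  [11] .#.## => #  t=0,i=9
  [10] .#.#. => #  t=6,i=8
  [9] .#..# => .  t=3,i=7
  [8] .#... => .  t=6,i=1
  [7] ..### => .  t=1,i=2
  [6] ..##. => #  t=7,i=3
  [5] ..#.# => #  t=0,i=8
  [4] ..#.. => #  t=6,i=4
  [3] ...## => #  t=1,i=1
  [2] ...#. => #  t=0,i=7
  [1] ....# => .  t=0,i=6
  [0] ..... => #  t=0,i=3
  bits 01101100101100011000110001111101 = 1823575165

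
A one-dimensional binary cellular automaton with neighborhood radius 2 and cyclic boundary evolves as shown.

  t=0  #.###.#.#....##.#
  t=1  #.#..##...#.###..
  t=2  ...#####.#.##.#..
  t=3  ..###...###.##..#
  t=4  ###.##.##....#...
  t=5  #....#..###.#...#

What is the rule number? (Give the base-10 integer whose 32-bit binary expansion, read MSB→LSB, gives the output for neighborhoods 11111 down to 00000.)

  #####|.  b31=0 t=2,i=5
  ####.|.  b30=0 t=2,i=6
  ###.#|.  b29=0 t=0,i=4
  ###..|#  b28=1 t=1,i=14
  ##.##|.  b27=0 t=0,i=1
  ##.#.|#  b26=1 t=0,i=5
  ##..#|.  b25=0 t=1,i=15
  ##...|#  b24=1 t=1,i=7
  #.###|#  b23=1 t=0,i=2
  #.##.|.  b22=0 t=0,i=16
  #.#.#|#  b21=1 t=0,i=6
  #.#..|.  b20=0 t=0,i=8
  #..##|#  b19=1 t=1,i=4
  #..#.|.  b18=0 t=1,i=16
  #...#|.  b17=0 t=1,i=8
  #....|#  b16=1 t=0,i=10
  .####|#  b15=1 t=2,i=4
  .###.|.  b14=0 t=0,i=3
  .##.#|#  b13=1 t=0,i=0
  .##..|#  b12=1 t=1,i=6
  .#.##|#  b11=1 t=1,i=11
  .#.#.|.  b10=0 t=0,i=7
  .#..#|#  b9=1 t=1,i=3
  .#...|.  b8=0 t=0,i=9
  ..###|#  b7=1 t=2,i=3
  ..##.|#  b6=1 t=0,i=13
  ..#.#|.  b5=0 t=1,i=0
  ..#..|.  b4=0 t=3,i=16
  ...##|#  b3=1 t=0,i=12
  ...#.|#  b2=1 t=1,i=9
  ....#|.  b1=0 t=0,i=11
  .....|.  b0=0 t=2,i=0
  bits 00010101101010011011101011001100 = 363444940

363444940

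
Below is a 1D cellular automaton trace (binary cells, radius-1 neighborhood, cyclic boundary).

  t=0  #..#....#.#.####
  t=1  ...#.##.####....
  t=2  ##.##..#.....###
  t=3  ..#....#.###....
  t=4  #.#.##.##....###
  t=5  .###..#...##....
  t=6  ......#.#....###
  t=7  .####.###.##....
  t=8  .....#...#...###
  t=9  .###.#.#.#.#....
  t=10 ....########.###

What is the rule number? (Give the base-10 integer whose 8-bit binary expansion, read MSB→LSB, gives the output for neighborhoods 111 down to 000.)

37

  nb ###: next=.  (t=0,i=13, bit7=0)
  nb ##.: next=.  (t=0,i=0, bit6=0)
  nb #.#: next=#  (t=0,i=9, bit5=1)
  nb #..: next=.  (t=0,i=1, bit4=0)
  nb .##: next=.  (t=0,i=12, bit3=0)
  nb .#.: next=#  (t=0,i=3, bit2=1)
  nb ..#: next=.  (t=0,i=2, bit1=0)
  nb ...: next=#  (t=0,i=5, bit0=1)
  bits 00100101 = 37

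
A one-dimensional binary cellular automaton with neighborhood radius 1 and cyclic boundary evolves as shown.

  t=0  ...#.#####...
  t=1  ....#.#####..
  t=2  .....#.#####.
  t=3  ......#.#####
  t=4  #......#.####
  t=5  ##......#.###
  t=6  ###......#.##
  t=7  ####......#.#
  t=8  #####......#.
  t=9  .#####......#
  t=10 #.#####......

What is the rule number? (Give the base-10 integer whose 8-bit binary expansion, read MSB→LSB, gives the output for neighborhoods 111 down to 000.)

240

  [7] ### => #  t=0,i=6
  [6] ##. => #  t=0,i=9
  [5] #.# => #  t=0,i=4
  [4] #.. => #  t=0,i=10
  [3] .## => .  t=0,i=5
  [2] .#. => .  t=0,i=3
  [1] ..# => .  t=0,i=2
  [0] ... => .  t=0,i=0
  bits 11110000 = 240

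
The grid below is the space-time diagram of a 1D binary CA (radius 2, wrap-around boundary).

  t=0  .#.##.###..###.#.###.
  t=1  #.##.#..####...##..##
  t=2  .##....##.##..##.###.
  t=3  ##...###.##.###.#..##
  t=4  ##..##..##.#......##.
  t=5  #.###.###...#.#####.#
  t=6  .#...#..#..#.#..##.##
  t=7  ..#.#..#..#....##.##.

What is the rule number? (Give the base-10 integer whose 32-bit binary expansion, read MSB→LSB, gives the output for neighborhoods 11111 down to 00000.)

3664513487

  [31] ##### => #  t=5,i=16
  [30] ####. => #  t=1,i=10
  [29] ###.# => .  t=0,i=13
  [28] ###.. => #  t=0,i=8
  [27] ##.## => #  t=0,i=5
  [26] ##.#. => .  t=0,i=14
  [25] ##..# => #  t=0,i=9
  [24] ##... => .  t=1,i=12
  [23] #.### => .  t=0,i=6
  [22] #.##. => #  t=0,i=3
  [21] #.#.# => #  t=0,i=15
  [20] #.#.. => .  t=1,i=5
  [19] #..## => #  t=0,i=10
  [18] #..#. => #  t=0,i=0
  [17] #...# => .  t=1,i=13
  [16] #.... => .  t=2,i=4
  [15] .#### => .  t=1,i=9
  [14] .###. => .  t=0,i=7
  [13] .##.# => .  t=0,i=4
  [12] .##.. => .  t=1,i=16
  [11] .#.## => #  t=0,i=2
  [10] .#.#. => .  t=6,i=12
  [9] .#..# => .  t=1,i=6
  [8] .#... => #  t=4,i=12
  [7] ..### => #  t=0,i=11
  [6] ..##. => #  t=1,i=15
  [5] ..#.# => .  t=0,i=1
  [4] ..#.. => .  t=6,i=5
  [3] ...## => #  t=1,i=14
  [2] ...#. => #  t=5,i=11
  [1] ....# => #  t=2,i=5
  [0] ..... => #  t=4,i=14
  bits 11011010011011000000100111001111 = 3664513487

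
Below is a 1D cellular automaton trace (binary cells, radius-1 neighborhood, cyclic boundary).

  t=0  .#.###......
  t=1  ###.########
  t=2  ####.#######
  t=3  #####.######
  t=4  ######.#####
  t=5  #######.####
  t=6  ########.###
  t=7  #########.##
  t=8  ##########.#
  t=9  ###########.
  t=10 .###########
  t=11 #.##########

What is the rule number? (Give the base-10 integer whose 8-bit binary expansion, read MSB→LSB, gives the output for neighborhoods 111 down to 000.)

247

  [7] ### => #  t=0,i=4
  [6] ##. => #  t=0,i=5
  [5] #.# => #  t=0,i=2
  [4] #.. => #  t=0,i=6
  [3] .## => .  t=0,i=3
  [2] .#. => #  t=0,i=1
  [1] ..# => #  t=0,i=0
  [0] ... => #  t=0,i=7
  bits 11110111 = 247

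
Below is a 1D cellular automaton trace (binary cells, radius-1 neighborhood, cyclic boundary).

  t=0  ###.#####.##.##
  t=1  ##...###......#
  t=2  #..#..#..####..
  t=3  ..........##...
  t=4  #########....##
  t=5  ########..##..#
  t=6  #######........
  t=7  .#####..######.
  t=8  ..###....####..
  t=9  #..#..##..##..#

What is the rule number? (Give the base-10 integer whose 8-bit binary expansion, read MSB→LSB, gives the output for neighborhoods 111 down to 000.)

  nb ###: next=#  (t=0,i=0, bit7=1)
  nb ##.: next=.  (t=0,i=2, bit6=0)
  nb #.#: next=.  (t=0,i=3, bit5=0)
  nb #..: next=.  (t=1,i=2, bit4=0)
  nb .##: next=.  (t=0,i=4, bit3=0)
  nb .#.: next=.  (t=2,i=0, bit2=0)
  nb ..#: next=.  (t=1,i=4, bit1=0)
  nb ...: next=#  (t=1,i=3, bit0=1)
  bits 10000001 = 129

129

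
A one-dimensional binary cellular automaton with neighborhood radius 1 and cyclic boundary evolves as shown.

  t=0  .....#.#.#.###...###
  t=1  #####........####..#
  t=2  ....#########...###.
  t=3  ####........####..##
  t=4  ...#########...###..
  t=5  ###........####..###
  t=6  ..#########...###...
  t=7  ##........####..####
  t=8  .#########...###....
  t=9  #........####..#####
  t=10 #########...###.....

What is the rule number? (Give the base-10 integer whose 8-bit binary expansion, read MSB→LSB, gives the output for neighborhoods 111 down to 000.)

83

  ### -> .   bit 7 = 0  t=0,i=12
  ##. -> #   bit 6 = 1  t=0,i=13
  #.# -> .   bit 5 = 0  t=0,i=6
  #.. -> #   bit 4 = 1  t=0,i=0
  .## -> .   bit 3 = 0  t=0,i=11
  .#. -> .   bit 2 = 0  t=0,i=5
  ..# -> #   bit 1 = 1  t=0,i=4
  ... -> #   bit 0 = 1  t=0,i=1
  bits 01010011 = 83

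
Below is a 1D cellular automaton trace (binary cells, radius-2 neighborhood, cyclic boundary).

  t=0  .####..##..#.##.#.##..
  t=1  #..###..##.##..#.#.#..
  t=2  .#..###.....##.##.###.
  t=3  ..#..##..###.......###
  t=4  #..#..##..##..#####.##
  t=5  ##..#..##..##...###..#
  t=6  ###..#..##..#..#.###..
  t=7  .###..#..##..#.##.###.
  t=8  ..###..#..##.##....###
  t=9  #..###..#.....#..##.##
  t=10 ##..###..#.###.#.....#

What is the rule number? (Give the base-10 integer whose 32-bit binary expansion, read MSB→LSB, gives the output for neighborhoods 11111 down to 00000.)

  nb #####: next=#  (t=4,i=16, bit31=1)
  nb ####.: next=#  (t=0,i=3, bit30=1)
  nb ###.#: next=#  (t=4,i=18, bit29=1)
  nb ###..: next=#  (t=0,i=4, bit28=1)
  nb ##.##: next=.  (t=1,i=10, bit27=0)
  nb ##.#.: next=#  (t=0,i=15, bit26=1)
  nb ##..#: next=#  (t=0,i=5, bit25=1)
  nb ##...: next=.  (t=0,i=20, bit24=0)
  nb #.###: next=.  (t=2,i=18, bit23=0)
  nb #.##.: next=.  (t=0,i=13, bit22=0)
  nb #.#.#: next=.  (t=0,i=16, bit21=0)
  nb #.#..: next=#  (t=1,i=19, bit20=1)
  nb #..##: next=.  (t=0,i=6, bit19=0)
  nb #..#.: next=.  (t=0,i=10, bit18=0)
  nb #...#: next=.  (t=0,i=21, bit17=0)
  nb #....: next=.  (t=2,i=8, bit16=0)
  nb .####: next=.  (t=0,i=2, bit15=0)
  nb .###.: next=#  (t=1,i=4, bit14=1)
  nb .##.#: next=.  (t=0,i=14, bit13=0)
  nb .##..: next=#  (t=0,i=8, bit12=1)
  nb .#.##: next=#  (t=0,i=12, bit11=1)
  nb .#.#.: next=#  (t=1,i=16, bit10=1)
  nb .#..#: next=#  (t=1,i=1, bit9=1)
  nb .#...: next=#  (t=9,i=9, bit8=1)
  nb ..###: next=.  (t=0,i=1, bit7=0)
  nb ..##.: next=.  (t=0,i=7, bit6=0)
  nb ..#.#: next=#  (t=0,i=11, bit5=1)
  nb ..#..: next=.  (t=1,i=0, bit4=0)
  nb ...##: next=#  (t=0,i=0, bit3=1)
  nb ...#.: next=#  (t=9,i=13, bit2=1)
  nb ....#: next=#  (t=2,i=10, bit1=1)
  nb .....: next=#  (t=2,i=9, bit0=1)
  bits 11110110000100000101111100101111 = 4128268079

4128268079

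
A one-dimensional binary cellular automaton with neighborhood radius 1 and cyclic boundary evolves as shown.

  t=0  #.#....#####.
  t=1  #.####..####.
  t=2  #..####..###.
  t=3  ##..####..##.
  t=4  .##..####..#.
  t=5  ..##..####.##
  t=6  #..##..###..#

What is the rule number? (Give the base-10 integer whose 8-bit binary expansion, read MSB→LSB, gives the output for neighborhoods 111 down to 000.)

  ###|#  b7=1 t=0,i=8
  ##.|#  b6=1 t=0,i=11
  #.#|.  b5=0 t=0,i=1
  #..|#  b4=1 t=0,i=3
  .##|.  b3=0 t=0,i=7
  .#.|#  b2=1 t=0,i=0
  ..#|.  b1=0 t=0,i=6
  ...|#  b0=1 t=0,i=4
  bits 11010101 = 213

213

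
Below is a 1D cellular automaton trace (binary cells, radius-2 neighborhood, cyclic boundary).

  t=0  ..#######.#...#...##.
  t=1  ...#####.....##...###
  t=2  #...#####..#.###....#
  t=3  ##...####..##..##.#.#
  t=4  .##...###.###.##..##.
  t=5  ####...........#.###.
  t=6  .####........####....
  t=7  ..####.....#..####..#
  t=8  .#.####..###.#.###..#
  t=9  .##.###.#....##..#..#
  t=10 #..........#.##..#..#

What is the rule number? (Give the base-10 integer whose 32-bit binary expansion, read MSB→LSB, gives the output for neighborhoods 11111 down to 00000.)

  #####|#  b31=1 t=0,i=4
  ####.|#  b30=1 t=0,i=7
  ###.#|.  b29=0 t=0,i=8
  ###..|#  b28=1 t=1,i=7
  ##.##|.  b27=0 t=4,i=9
  ##.#.|.  b26=0 t=0,i=9
  ##..#|.  b25=0 t=2,i=9
  ##...|#  b24=1 t=0,i=20
  #.###|.  b23=0 t=2,i=13
  #.##.|.  b22=0 t=4,i=14
  #.#.#|#  b21=1 t=3,i=18
  #.#..|.  b20=0 t=0,i=10
  #..##|#  b19=1 t=3,i=10
  #..#.|.  b18=0 t=2,i=10
  #...#|.  b17=0 t=0,i=0
  #....|.  b16=0 t=1,i=9
  .####|#  b15=1 t=0,i=3
  .###.|.  b14=0 t=1,i=19
  .##.#|.  b13=0 t=3,i=16
  .##..|#  b12=1 t=0,i=19
  .#.##|#  b11=1 t=2,i=12
  .#.#.|.  b10=0 t=8,i=0
  .#..#|.  b9=0 t=7,i=0
  .#...|.  b8=0 t=0,i=11
  ..###|.  b7=0 t=0,i=2
  ..##.|#  b6=1 t=0,i=18
  ..#.#|#  b5=1 t=2,i=11
  ..#..|#  b4=1 t=0,i=14
  ...##|.  b3=0 t=0,i=1
  ...#.|#  b2=1 t=0,i=13
  ....#|#  b1=1 t=1,i=11
  .....|.  b0=0 t=1,i=10
  bits 11010001001010001001100001110110 = 3509098614

3509098614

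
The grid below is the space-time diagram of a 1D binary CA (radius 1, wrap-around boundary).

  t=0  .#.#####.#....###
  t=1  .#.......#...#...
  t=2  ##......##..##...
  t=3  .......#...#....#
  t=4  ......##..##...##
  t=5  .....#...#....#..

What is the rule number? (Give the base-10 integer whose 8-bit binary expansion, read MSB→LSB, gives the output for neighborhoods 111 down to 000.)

6

  [7] ### => .  t=0,i=4
  [6] ##. => .  t=0,i=7
  [5] #.# => .  t=0,i=0
  [4] #.. => .  t=0,i=10
  [3] .## => .  t=0,i=3
  [2] .#. => #  t=0,i=1
  [1] ..# => #  t=0,i=13
  [0] ... => .  t=0,i=11
  bits 00000110 = 6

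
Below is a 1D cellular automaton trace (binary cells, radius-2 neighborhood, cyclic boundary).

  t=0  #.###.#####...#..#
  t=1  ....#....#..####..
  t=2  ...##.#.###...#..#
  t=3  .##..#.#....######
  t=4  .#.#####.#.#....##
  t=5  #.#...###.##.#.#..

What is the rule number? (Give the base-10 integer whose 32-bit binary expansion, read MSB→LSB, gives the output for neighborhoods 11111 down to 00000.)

1716981308

  nb #####: next=.  (t=0,i=8, bit31=0)
  nb ####.: next=#  (t=0,i=9, bit30=1)
  nb ###.#: next=#  (t=0,i=4, bit29=1)
  nb ###..: next=.  (t=0,i=10, bit28=0)
  nb ##.##: next=.  (t=0,i=1, bit27=0)
  nb ##.#.: next=#  (t=2,i=5, bit26=1)
  nb ##..#: next=#  (t=3,i=3, bit25=1)
  nb ##...: next=.  (t=0,i=11, bit24=0)
  nb #.###: next=.  (t=0,i=2, bit23=0)
  nb #.##.: next=#  (t=3,i=1, bit22=1)
  nb #.#.#: next=.  (t=2,i=6, bit21=0)
  nb #.#..: next=#  (t=3,i=7, bit20=1)
  nb #..##: next=.  (t=0,i=16, bit19=0)
  nb #..#.: next=#  (t=2,i=16, bit18=1)
  nb #...#: next=#  (t=0,i=12, bit17=1)
  nb #....: next=#  (t=1,i=6, bit16=1)
  nb .####: next=.  (t=0,i=7, bit15=0)
  nb .###.: next=.  (t=0,i=3, bit14=0)
  nb .##.#: next=.  (t=0,i=0, bit13=0)
  nb .##..: next=.  (t=3,i=2, bit12=0)
  nb .#.##: next=#  (t=2,i=7, bit11=1)
  nb .#.#.: next=#  (t=3,i=6, bit10=1)
  nb .#..#: next=#  (t=0,i=15, bit9=1)
  nb .#...: next=.  (t=1,i=5, bit8=0)
  nb ..###: next=.  (t=1,i=12, bit7=0)
  nb ..##.: next=.  (t=0,i=17, bit6=0)
  nb ..#.#: next=#  (t=3,i=5, bit5=1)
  nb ..#..: next=#  (t=0,i=14, bit4=1)
  nb ...##: next=#  (t=2,i=2, bit3=1)
  nb ...#.: next=#  (t=0,i=13, bit2=1)
  nb ....#: next=.  (t=1,i=2, bit1=0)
  nb .....: next=.  (t=1,i=0, bit0=0)
  bits 01100110010101110000111000111100 = 1716981308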